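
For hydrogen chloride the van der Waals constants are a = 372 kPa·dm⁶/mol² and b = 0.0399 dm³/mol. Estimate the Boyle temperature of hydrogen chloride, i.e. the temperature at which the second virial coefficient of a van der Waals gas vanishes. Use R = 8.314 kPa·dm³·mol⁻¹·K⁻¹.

T_B ≈ 1121 K

For a van der Waals gas the second virial coefficient B₂ = b − a/(RT) vanishes at T_B = a/(Rb).
T_B = 372/(8.314×0.0399) = 372/0.33173 = 1121 K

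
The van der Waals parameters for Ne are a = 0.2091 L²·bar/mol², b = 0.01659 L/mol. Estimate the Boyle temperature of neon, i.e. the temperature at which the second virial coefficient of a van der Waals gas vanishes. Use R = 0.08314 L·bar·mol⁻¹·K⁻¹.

T_B ≈ 151.6 K

For a van der Waals gas the second virial coefficient B₂ = b − a/(RT) vanishes at T_B = a/(Rb).
T_B = 0.2091/(0.08314×0.01659) = 0.2091/0.0013793 = 151.6 K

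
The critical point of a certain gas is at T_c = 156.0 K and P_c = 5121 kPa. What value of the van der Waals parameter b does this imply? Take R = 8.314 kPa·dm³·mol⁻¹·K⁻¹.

b ≈ 0.03166 dm³/mol

From T_c = 8a/(27Rb) and P_c = a/(27b²): b = R T_c/(8 P_c).
b = (8.314)(156.0)/(8×5121) = 1297.0/40968 = 0.03166 dm³/mol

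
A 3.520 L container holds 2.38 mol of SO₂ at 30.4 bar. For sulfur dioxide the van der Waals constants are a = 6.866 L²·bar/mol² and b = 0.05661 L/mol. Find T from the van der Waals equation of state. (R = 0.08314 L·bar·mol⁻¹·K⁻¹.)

T = (P + a n²/V²)(V − nb)/(nR)
P + a n²/V² = 30.4 + (6.866)(2.38)²/(3.520)² = 33.539 bar
V − nb = 3.520 − (2.38)(0.05661) = 3.3853 L
T = (33.539)(3.3853)/((2.38)(0.08314)) = 573.8 K

T ≈ 573.8 K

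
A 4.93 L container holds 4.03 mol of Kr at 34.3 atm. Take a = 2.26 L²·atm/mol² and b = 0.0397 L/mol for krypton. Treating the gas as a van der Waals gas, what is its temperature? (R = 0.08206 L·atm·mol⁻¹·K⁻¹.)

T = (P + a n²/V²)(V − nb)/(nR)
P + a n²/V² = 34.3 + (2.26)(4.03)²/(4.93)² = 35.810 atm
V − nb = 4.93 − (4.03)(0.0397) = 4.7700 L
T = (35.810)(4.7700)/((4.03)(0.08206)) = 516.5 K

T ≈ 516.5 K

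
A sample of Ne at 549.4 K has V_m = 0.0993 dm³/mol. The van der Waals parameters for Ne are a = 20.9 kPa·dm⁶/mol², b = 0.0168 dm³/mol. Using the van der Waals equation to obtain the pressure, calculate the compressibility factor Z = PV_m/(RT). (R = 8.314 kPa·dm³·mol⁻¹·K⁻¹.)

Z ≈ 1.158

P = RT/(V_m − b) − a/V_m² = (8.314)(549.4)/(0.0993 − 0.0168) − 20.9/(0.0993)²
  = 4567.7/0.082500 − 2119.6 = 55366 − 2119.6 = 53246 kPa
Z = PV_m/(RT) = (53246)(0.0993)/((8.314)(549.4)) = 5287.3/4567.7 = 1.158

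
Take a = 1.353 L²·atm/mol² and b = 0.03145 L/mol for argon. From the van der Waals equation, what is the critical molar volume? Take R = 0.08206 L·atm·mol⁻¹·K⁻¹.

For a van der Waals gas, V_m,c = 3b.
V_m,c = 3×0.03145 = 0.09435 L/mol

V_m,c ≈ 0.09435 L/mol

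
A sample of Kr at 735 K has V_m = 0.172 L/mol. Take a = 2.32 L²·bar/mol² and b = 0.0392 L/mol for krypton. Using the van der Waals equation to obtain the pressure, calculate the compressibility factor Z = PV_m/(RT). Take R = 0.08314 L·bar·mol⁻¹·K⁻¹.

Z ≈ 1.074

P = RT/(V_m − b) − a/V_m² = (0.08314)(735)/(0.172 − 0.0392) − 2.32/(0.172)²
  = 61.108/0.13280 − 78.421 = 460.15 − 78.421 = 381.73 bar
Z = PV_m/(RT) = (381.73)(0.172)/((0.08314)(735)) = 65.658/61.108 = 1.074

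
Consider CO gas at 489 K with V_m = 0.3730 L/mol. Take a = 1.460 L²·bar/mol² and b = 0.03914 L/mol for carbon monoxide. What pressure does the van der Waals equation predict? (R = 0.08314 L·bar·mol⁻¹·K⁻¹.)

P = RT/(V_m − b) − a/V_m²
RT/(V_m − b) = (0.08314)(489)/(0.3730 − 0.03914) = 40.655/0.33386 = 121.77 bar
a/V_m² = 1.460/(0.3730)² = 10.494 bar
P = 121.77 − 10.494 = 111.3 bar

P ≈ 111.3 bar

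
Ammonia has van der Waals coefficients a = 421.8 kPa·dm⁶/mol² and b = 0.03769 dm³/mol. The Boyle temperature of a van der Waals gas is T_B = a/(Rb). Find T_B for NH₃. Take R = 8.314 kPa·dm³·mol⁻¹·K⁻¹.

For a van der Waals gas the second virial coefficient B₂ = b − a/(RT) vanishes at T_B = a/(Rb).
T_B = 421.8/(8.314×0.03769) = 421.8/0.31335 = 1346 K

T_B ≈ 1346 K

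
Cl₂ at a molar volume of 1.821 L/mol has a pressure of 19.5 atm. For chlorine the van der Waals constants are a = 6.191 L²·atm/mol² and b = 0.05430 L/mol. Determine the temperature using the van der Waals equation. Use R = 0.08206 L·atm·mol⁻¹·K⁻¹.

T ≈ 460.0 K

T = (P + a/V_m²)(V_m − b)/R
P + a/V_m² = 19.5 + 6.191/(1.821)² = 21.367 atm
V_m − b = 1.821 − 0.05430 = 1.7667 L/mol
T = (21.367)(1.7667)/0.08206 = 460.0 K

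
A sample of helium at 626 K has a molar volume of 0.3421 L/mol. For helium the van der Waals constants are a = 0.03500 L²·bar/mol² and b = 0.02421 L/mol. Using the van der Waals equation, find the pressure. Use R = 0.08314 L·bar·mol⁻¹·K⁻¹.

P ≈ 163.4 bar

P = RT/(V_m − b) − a/V_m²
RT/(V_m − b) = (0.08314)(626)/(0.3421 − 0.02421) = 52.046/0.31789 = 163.72 bar
a/V_m² = 0.03500/(0.3421)² = 0.29906 bar
P = 163.72 − 0.29906 = 163.4 bar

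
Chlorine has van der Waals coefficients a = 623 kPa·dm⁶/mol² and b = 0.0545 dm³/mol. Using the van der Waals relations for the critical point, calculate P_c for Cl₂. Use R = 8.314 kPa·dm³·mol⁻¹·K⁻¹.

P_c ≈ 7768 kPa

For a van der Waals gas, P_c = a/(27b²).
P_c = 623/(27×(0.0545)²) = 623/0.080197 = 7768 kPa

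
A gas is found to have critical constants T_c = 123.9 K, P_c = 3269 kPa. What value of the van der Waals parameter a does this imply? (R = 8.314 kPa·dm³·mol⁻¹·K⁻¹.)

From T_c = 8a/(27Rb) and P_c = a/(27b²): a = 27 R² T_c²/(64 P_c).
a = 27×(8.314)²×(123.9)²/(64×3269) = 28650118/209216 = 136.9 kPa·dm⁶/mol²

a ≈ 136.9 kPa·dm⁶/mol²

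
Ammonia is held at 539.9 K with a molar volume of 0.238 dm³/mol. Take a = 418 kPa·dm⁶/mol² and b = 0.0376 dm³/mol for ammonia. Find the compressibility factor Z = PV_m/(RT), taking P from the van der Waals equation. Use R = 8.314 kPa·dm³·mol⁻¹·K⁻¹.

P = RT/(V_m − b) − a/V_m² = (8.314)(539.9)/(0.238 − 0.0376) − 418/(0.238)²
  = 4488.7/0.20040 − 7379.4 = 22399 − 7379.4 = 15020 kPa
Z = PV_m/(RT) = (15020)(0.238)/((8.314)(539.9)) = 3574.8/4488.7 = 0.7964

Z ≈ 0.7964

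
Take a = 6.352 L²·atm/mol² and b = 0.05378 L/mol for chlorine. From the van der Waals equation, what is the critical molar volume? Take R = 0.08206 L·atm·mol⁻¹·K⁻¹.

For a van der Waals gas, V_m,c = 3b.
V_m,c = 3×0.05378 = 0.1613 L/mol

V_m,c ≈ 0.1613 L/mol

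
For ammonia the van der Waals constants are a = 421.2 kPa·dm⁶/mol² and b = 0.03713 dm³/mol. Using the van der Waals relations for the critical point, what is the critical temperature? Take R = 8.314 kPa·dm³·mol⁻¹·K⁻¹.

For a van der Waals gas, T_c = 8a/(27Rb).
T_c = 8×421.2/(27×8.314×0.03713) = 3369.6/8.3349 = 404.3 K

T_c ≈ 404.3 K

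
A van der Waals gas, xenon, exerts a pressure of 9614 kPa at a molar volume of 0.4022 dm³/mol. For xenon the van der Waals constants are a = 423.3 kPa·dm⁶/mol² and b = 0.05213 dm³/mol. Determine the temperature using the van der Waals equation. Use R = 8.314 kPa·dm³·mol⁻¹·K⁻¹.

T = (P + a/V_m²)(V_m − b)/R
P + a/V_m² = 9614 + 423.3/(0.4022)² = 12231 kPa
V_m − b = 0.4022 − 0.05213 = 0.35007 dm³/mol
T = (12231)(0.35007)/8.314 = 515.0 K

T ≈ 515.0 K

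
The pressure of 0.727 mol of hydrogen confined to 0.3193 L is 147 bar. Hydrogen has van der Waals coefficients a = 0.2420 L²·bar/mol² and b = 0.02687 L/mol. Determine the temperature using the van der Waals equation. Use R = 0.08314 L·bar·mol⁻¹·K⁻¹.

T = (P + a n²/V²)(V − nb)/(nR)
P + a n²/V² = 147 + (0.2420)(0.727)²/(0.3193)² = 148.25 bar
V − nb = 0.3193 − (0.727)(0.02687) = 0.29977 L
T = (148.25)(0.29977)/((0.727)(0.08314)) = 735.3 K

T ≈ 735.3 K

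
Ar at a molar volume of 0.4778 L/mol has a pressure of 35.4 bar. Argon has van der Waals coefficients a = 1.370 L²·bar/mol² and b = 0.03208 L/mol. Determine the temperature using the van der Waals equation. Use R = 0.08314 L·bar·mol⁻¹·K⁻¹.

T = (P + a/V_m²)(V_m − b)/R
P + a/V_m² = 35.4 + 1.370/(0.4778)² = 41.401 bar
V_m − b = 0.4778 − 0.03208 = 0.44572 L/mol
T = (41.401)(0.44572)/0.08314 = 222.0 K

T ≈ 222.0 K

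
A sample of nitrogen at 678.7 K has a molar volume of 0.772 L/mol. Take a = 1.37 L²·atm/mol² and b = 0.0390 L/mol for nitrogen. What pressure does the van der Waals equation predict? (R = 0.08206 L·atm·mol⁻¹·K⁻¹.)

P = RT/(V_m − b) − a/V_m²
RT/(V_m − b) = (0.08206)(678.7)/(0.772 − 0.0390) = 55.694/0.73300 = 75.981 atm
a/V_m² = 1.37/(0.772)² = 2.2987 atm
P = 75.981 − 2.2987 = 73.68 atm

P ≈ 73.68 atm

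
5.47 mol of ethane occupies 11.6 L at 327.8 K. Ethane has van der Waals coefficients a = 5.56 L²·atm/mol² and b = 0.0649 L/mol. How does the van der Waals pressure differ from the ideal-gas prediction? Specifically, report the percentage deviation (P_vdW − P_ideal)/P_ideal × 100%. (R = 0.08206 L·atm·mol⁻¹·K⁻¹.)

-6.59 %

Ideal: P_ideal = nRT/V = (5.47)(0.08206)(327.8)/11.6 = 12.6844 atm
vdW: P = nRT/(V − nb) − a n²/V² = 147.139/11.2450 − 166.360/134.560 = 13.0848 − 1.23633 = 11.8485 atm
% deviation = (11.8485 − 12.6844)/12.6844 × 100% = -6.59%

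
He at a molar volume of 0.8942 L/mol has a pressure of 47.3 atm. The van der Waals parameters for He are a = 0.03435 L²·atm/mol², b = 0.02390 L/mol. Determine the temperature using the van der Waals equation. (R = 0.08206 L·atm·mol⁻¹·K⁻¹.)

T ≈ 502.1 K

T = (P + a/V_m²)(V_m − b)/R
P + a/V_m² = 47.3 + 0.03435/(0.8942)² = 47.343 atm
V_m − b = 0.8942 − 0.02390 = 0.87030 L/mol
T = (47.343)(0.87030)/0.08206 = 502.1 K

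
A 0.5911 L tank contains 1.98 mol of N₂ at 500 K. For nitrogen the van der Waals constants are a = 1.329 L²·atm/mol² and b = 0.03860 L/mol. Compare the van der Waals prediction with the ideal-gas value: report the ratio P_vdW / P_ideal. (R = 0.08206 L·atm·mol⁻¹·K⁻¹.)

Ideal: P_ideal = nRT/V = (1.98)(0.08206)(500)/0.5911 = 137.438 atm
vdW: P = nRT/(V − nb) − a n²/V² = 81.2394/0.514672 − 5.21021/0.349399 = 157.847 − 14.9119 = 142.935 atm
Ratio = 142.935/137.438 = 1.040

P_vdW / P_ideal ≈ 1.040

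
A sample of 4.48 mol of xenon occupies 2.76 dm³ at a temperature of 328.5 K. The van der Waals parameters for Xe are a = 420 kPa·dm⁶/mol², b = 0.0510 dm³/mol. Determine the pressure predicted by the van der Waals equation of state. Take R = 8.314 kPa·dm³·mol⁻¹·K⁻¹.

P = nRT/(V − nb) − a n²/V²
nRT/(V − nb) = (4.48)(8.314)(328.5)/(2.76 − 4.48×0.0510) = 12236/2.5315 = 4833.5 kPa
a n²/V² = (420)(4.48)²/(2.76)² = 1106.6 kPa
P = 4833.5 − 1106.6 = 3727 kPa

P ≈ 3727 kPa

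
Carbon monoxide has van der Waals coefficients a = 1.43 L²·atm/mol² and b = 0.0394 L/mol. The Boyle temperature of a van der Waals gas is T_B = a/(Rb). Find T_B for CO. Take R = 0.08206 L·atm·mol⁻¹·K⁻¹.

T_B ≈ 442.3 K

For a van der Waals gas the second virial coefficient B₂ = b − a/(RT) vanishes at T_B = a/(Rb).
T_B = 1.43/(0.08206×0.0394) = 1.43/0.0032332 = 442.3 K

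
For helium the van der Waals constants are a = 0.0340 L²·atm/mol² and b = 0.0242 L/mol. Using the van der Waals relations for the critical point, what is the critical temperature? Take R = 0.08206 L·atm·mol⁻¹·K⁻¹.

For a van der Waals gas, T_c = 8a/(27Rb).
T_c = 8×0.0340/(27×0.08206×0.0242) = 0.27200/0.053618 = 5.073 K

T_c ≈ 5.073 K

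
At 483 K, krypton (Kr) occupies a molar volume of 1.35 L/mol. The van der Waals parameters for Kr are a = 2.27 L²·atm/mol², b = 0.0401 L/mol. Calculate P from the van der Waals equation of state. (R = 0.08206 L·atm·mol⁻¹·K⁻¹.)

P ≈ 29.01 atm

P = RT/(V_m − b) − a/V_m²
RT/(V_m − b) = (0.08206)(483)/(1.35 − 0.0401) = 39.635/1.3099 = 30.258 atm
a/V_m² = 2.27/(1.35)² = 1.2455 atm
P = 30.258 − 1.2455 = 29.01 atm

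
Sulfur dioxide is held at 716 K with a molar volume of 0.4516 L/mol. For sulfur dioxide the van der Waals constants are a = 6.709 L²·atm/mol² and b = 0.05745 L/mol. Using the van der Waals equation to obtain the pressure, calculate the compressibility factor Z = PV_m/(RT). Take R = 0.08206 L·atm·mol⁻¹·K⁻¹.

Z ≈ 0.8929

P = RT/(V_m − b) − a/V_m² = (0.08206)(716)/(0.4516 − 0.05745) − 6.709/(0.4516)²
  = 58.755/0.39415 − 32.897 = 149.07 − 32.897 = 116.17 atm
Z = PV_m/(RT) = (116.17)(0.4516)/((0.08206)(716)) = 52.462/58.755 = 0.8929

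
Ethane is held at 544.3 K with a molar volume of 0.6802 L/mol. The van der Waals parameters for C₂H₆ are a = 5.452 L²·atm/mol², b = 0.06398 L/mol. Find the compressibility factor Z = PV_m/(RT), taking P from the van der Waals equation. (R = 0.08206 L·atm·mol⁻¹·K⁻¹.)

Z ≈ 0.9244

P = RT/(V_m − b) − a/V_m² = (0.08206)(544.3)/(0.6802 − 0.06398) − 5.452/(0.6802)²
  = 44.665/0.61622 − 11.784 = 72.482 − 11.784 = 60.698 atm
Z = PV_m/(RT) = (60.698)(0.6802)/((0.08206)(544.3)) = 41.287/44.665 = 0.9244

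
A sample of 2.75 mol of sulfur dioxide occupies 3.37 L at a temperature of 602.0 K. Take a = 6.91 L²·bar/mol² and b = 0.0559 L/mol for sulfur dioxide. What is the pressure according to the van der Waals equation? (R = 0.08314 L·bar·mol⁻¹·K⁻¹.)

P ≈ 38.19 bar

P = nRT/(V − nb) − a n²/V²
nRT/(V − nb) = (2.75)(0.08314)(602.0)/(3.37 − 2.75×0.0559) = 137.64/3.2163 = 42.795 bar
a n²/V² = (6.91)(2.75)²/(3.37)² = 4.6013 bar
P = 42.795 − 4.6013 = 38.19 bar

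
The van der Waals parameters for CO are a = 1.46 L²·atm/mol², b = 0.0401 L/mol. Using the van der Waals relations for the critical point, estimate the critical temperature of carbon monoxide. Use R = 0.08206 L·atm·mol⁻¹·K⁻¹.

T_c ≈ 131.5 K

For a van der Waals gas, T_c = 8a/(27Rb).
T_c = 8×1.46/(27×0.08206×0.0401) = 11.680/0.088846 = 131.5 K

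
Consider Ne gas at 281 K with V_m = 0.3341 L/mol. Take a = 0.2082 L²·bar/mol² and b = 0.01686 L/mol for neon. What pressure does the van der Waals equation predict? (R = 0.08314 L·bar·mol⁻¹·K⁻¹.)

P = RT/(V_m − b) − a/V_m²
RT/(V_m − b) = (0.08314)(281)/(0.3341 − 0.01686) = 23.362/0.31724 = 73.641 bar
a/V_m² = 0.2082/(0.3341)² = 1.8652 bar
P = 73.641 − 1.8652 = 71.78 bar

P ≈ 71.78 bar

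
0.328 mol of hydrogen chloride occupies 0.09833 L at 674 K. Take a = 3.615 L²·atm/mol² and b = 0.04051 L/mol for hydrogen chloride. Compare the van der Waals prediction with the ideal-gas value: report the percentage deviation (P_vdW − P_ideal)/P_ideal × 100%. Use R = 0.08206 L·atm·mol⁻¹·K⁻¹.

-6.18 %

Ideal: P_ideal = nRT/V = (0.328)(0.08206)(674)/0.09833 = 184.493 atm
vdW: P = nRT/(V − nb) − a n²/V² = 18.1412/0.0850427 − 0.388916/0.00966879 = 213.319 − 40.2239 = 173.095 atm
% deviation = (173.095 − 184.493)/184.493 × 100% = -6.18%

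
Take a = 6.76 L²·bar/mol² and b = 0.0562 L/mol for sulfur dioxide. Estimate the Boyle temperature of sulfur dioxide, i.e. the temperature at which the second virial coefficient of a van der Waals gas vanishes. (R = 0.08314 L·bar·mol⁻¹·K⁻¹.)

For a van der Waals gas the second virial coefficient B₂ = b − a/(RT) vanishes at T_B = a/(Rb).
T_B = 6.76/(0.08314×0.0562) = 6.76/0.0046725 = 1447 K

T_B ≈ 1447 K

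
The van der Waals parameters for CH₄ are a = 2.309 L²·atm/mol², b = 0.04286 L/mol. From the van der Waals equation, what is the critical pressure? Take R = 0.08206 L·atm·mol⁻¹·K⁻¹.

For a van der Waals gas, P_c = a/(27b²).
P_c = 2.309/(27×(0.04286)²) = 2.309/0.049598 = 46.55 atm

P_c ≈ 46.55 atm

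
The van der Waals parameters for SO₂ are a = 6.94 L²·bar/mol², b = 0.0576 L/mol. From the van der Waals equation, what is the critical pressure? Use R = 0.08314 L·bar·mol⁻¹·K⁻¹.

P_c ≈ 77.47 bar

For a van der Waals gas, P_c = a/(27b²).
P_c = 6.94/(27×(0.0576)²) = 6.94/0.089580 = 77.47 bar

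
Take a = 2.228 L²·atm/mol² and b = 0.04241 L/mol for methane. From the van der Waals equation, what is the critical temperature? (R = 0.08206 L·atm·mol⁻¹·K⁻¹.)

For a van der Waals gas, T_c = 8a/(27Rb).
T_c = 8×2.228/(27×0.08206×0.04241) = 17.824/0.093964 = 189.7 K

T_c ≈ 189.7 K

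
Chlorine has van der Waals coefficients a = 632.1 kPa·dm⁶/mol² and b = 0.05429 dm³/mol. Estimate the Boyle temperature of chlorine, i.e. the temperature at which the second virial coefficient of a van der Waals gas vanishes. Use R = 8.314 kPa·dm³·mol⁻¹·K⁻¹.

T_B ≈ 1400 K

For a van der Waals gas the second virial coefficient B₂ = b − a/(RT) vanishes at T_B = a/(Rb).
T_B = 632.1/(8.314×0.05429) = 632.1/0.45137 = 1400 K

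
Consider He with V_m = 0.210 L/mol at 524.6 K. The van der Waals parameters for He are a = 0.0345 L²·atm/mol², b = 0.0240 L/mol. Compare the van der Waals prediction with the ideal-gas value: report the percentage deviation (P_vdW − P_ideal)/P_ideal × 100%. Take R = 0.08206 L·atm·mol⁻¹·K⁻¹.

12.52 %

Ideal: P_ideal = RT/V_m = (0.08206)(524.6)/0.210 = 204.994 atm
vdW: P = RT/(V_m − b) − a/V_m² = 43.0487/0.186000 − 0.0345/0.0441000 = 231.445 − 0.782313 = 230.663 atm
% deviation = (230.663 − 204.994)/204.994 × 100% = 12.52%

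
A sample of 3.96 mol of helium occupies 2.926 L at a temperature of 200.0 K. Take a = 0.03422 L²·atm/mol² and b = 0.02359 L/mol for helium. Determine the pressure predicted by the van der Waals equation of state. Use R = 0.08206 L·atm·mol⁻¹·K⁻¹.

P = nRT/(V − nb) − a n²/V²
nRT/(V − nb) = (3.96)(0.08206)(200.0)/(2.926 − 3.96×0.02359) = 64.992/2.8326 = 22.944 atm
a n²/V² = (0.03422)(3.96)²/(2.926)² = 0.062679 atm
P = 22.944 − 0.062679 = 22.88 atm

P ≈ 22.88 atm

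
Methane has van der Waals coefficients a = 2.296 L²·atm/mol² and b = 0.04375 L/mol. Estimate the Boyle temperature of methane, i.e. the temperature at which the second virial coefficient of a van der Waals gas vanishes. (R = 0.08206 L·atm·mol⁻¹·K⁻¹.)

For a van der Waals gas the second virial coefficient B₂ = b − a/(RT) vanishes at T_B = a/(Rb).
T_B = 2.296/(0.08206×0.04375) = 2.296/0.0035901 = 639.5 K

T_B ≈ 639.5 K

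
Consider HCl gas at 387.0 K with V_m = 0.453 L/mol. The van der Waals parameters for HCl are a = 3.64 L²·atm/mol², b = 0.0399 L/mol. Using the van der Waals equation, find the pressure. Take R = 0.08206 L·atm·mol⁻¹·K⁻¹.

P = RT/(V_m − b) − a/V_m²
RT/(V_m − b) = (0.08206)(387.0)/(0.453 − 0.0399) = 31.757/0.41310 = 76.875 atm
a/V_m² = 3.64/(0.453)² = 17.738 atm
P = 76.875 − 17.738 = 59.14 atm

P ≈ 59.14 atm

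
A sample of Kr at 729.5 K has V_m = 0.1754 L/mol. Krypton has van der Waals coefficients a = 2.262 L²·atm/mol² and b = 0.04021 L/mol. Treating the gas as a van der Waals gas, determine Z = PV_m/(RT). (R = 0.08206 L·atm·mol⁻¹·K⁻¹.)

P = RT/(V_m − b) − a/V_m² = (0.08206)(729.5)/(0.1754 − 0.04021) − 2.262/(0.1754)²
  = 59.863/0.13519 − 73.525 = 442.81 − 73.525 = 369.29 atm
Z = PV_m/(RT) = (369.29)(0.1754)/((0.08206)(729.5)) = 64.773/59.863 = 1.082

Z ≈ 1.082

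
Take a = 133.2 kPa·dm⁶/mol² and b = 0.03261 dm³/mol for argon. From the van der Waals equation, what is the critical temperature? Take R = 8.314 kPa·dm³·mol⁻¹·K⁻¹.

For a van der Waals gas, T_c = 8a/(27Rb).
T_c = 8×133.2/(27×8.314×0.03261) = 1065.6/7.3202 = 145.6 K

T_c ≈ 145.6 K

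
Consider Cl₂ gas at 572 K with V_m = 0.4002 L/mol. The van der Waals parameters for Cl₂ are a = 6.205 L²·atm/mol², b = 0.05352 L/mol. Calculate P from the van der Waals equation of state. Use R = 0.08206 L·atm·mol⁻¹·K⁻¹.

P ≈ 96.65 atm

P = RT/(V_m − b) − a/V_m²
RT/(V_m − b) = (0.08206)(572)/(0.4002 − 0.05352) = 46.938/0.34668 = 135.39 atm
a/V_m² = 6.205/(0.4002)² = 38.742 atm
P = 135.39 − 38.742 = 96.65 atm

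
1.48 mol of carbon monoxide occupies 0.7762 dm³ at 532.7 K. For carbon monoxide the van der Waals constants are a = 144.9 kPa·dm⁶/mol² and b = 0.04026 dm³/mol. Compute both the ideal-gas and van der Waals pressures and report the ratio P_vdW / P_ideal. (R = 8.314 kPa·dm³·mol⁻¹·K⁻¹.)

P_vdW / P_ideal ≈ 1.021

Ideal: P_ideal = nRT/V = (1.48)(8.314)(532.7)/0.7762 = 8444.63 kPa
vdW: P = nRT/(V − nb) − a n²/V² = 6554.72/0.716615 − 317.389/0.602486 = 9146.78 − 526.799 = 8619.98 kPa
Ratio = 8619.98/8444.63 = 1.021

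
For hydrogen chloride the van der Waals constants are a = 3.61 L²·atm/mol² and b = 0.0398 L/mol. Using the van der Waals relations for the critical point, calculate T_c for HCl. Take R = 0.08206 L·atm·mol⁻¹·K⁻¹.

T_c ≈ 327.5 K

For a van der Waals gas, T_c = 8a/(27Rb).
T_c = 8×3.61/(27×0.08206×0.0398) = 28.880/0.088182 = 327.5 K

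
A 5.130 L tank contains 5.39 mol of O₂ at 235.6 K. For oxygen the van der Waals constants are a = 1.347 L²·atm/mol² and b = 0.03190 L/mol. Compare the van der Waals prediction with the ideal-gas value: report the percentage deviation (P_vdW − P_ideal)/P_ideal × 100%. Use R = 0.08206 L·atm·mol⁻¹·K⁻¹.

-3.85 %

Ideal: P_ideal = nRT/V = (5.39)(0.08206)(235.6)/5.130 = 20.3132 atm
vdW: P = nRT/(V − nb) − a n²/V² = 104.207/4.95806 − 39.1332/26.3169 = 21.0177 − 1.48700 = 19.5307 atm
% deviation = (19.5307 − 20.3132)/20.3132 × 100% = -3.85%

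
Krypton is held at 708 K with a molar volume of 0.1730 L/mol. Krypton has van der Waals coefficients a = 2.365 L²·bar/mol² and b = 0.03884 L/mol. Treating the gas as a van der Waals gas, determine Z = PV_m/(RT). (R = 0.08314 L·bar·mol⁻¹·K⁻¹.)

P = RT/(V_m − b) − a/V_m² = (0.08314)(708)/(0.1730 − 0.03884) − 2.365/(0.1730)²
  = 58.863/0.13416 − 79.020 = 438.75 − 79.020 = 359.73 bar
Z = PV_m/(RT) = (359.73)(0.1730)/((0.08314)(708)) = 62.233/58.863 = 1.057

Z ≈ 1.057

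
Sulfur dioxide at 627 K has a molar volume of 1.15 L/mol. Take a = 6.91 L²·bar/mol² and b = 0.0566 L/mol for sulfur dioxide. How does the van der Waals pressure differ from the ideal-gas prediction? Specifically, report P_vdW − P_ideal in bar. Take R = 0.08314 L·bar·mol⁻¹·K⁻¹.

ΔP ≈ -2.878 bar

Ideal: P_ideal = RT/V_m = (0.08314)(627)/1.15 = 45.3294 bar
vdW: P = RT/(V_m − b) − a/V_m² = 52.1288/1.09340 − 6.91/1.32250 = 47.6759 − 5.22495 = 42.4510 bar
ΔP = 42.4510 − 45.3294 = -2.878 bar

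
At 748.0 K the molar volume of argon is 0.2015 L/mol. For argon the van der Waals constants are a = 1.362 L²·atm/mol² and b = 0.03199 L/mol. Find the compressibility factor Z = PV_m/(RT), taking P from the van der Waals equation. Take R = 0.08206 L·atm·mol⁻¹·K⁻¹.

P = RT/(V_m − b) − a/V_m² = (0.08206)(748.0)/(0.2015 − 0.03199) − 1.362/(0.2015)²
  = 61.381/0.16951 − 33.545 = 362.11 − 33.545 = 328.57 atm
Z = PV_m/(RT) = (328.57)(0.2015)/((0.08206)(748.0)) = 66.207/61.381 = 1.079

Z ≈ 1.079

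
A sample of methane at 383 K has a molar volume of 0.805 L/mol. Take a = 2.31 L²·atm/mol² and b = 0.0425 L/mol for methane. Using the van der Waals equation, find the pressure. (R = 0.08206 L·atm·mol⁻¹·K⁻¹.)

P ≈ 37.65 atm

P = RT/(V_m − b) − a/V_m²
RT/(V_m − b) = (0.08206)(383)/(0.805 − 0.0425) = 31.429/0.76250 = 41.218 atm
a/V_m² = 2.31/(0.805)² = 3.5647 atm
P = 41.218 − 3.5647 = 37.65 atm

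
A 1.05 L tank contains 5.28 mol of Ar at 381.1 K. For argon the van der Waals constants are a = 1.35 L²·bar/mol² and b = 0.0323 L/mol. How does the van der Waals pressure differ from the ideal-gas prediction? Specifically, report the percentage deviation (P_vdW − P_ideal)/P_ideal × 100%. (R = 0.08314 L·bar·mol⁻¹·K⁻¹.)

-2.03 %

Ideal: P_ideal = nRT/V = (5.28)(0.08314)(381.1)/1.05 = 159.329 bar
vdW: P = nRT/(V − nb) − a n²/V² = 167.295/0.879456 − 37.6358/1.10250 = 190.226 − 34.1368 = 156.089 bar
% deviation = (156.089 − 159.329)/159.329 × 100% = -2.03%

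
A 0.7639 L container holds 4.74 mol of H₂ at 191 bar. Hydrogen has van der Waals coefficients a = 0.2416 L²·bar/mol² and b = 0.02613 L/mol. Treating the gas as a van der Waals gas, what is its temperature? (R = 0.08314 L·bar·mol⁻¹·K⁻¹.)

T ≈ 325.3 K

T = (P + a n²/V²)(V − nb)/(nR)
P + a n²/V² = 191 + (0.2416)(4.74)²/(0.7639)² = 200.30 bar
V − nb = 0.7639 − (4.74)(0.02613) = 0.64004 L
T = (200.30)(0.64004)/((4.74)(0.08314)) = 325.3 K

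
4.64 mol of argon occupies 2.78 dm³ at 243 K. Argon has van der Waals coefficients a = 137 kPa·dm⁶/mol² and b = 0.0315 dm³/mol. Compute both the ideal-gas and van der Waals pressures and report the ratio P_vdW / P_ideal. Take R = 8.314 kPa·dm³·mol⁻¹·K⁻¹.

Ideal: P_ideal = nRT/V = (4.64)(8.314)(243)/2.78 = 3372.01 kPa
vdW: P = nRT/(V − nb) − a n²/V² = 9374.20/2.63384 − 2949.56/7.72840 = 3559.14 − 381.652 = 3177.49 kPa
Ratio = 3177.49/3372.01 = 0.9423

P_vdW / P_ideal ≈ 0.9423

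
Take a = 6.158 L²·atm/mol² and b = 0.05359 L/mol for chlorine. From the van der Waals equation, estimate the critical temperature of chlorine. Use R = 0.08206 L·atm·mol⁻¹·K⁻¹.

T_c ≈ 414.9 K

For a van der Waals gas, T_c = 8a/(27Rb).
T_c = 8×6.158/(27×0.08206×0.05359) = 49.264/0.11874 = 414.9 K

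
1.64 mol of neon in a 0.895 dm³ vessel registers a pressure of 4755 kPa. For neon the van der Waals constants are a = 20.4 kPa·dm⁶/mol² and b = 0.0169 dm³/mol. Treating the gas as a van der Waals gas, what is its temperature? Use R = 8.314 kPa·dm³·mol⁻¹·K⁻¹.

T = (P + a n²/V²)(V − nb)/(nR)
P + a n²/V² = 4755 + (20.4)(1.64)²/(0.895)² = 4823.5 kPa
V − nb = 0.895 − (1.64)(0.0169) = 0.86728 dm³
T = (4823.5)(0.86728)/((1.64)(8.314)) = 306.8 K

T ≈ 306.8 K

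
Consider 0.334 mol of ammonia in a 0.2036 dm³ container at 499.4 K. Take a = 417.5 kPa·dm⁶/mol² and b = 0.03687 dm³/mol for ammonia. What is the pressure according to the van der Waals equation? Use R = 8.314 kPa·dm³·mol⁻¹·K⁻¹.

P = nRT/(V − nb) − a n²/V²
nRT/(V − nb) = (0.334)(8.314)(499.4)/(0.2036 − 0.334×0.03687) = 1386.8/0.19129 = 7249.7 kPa
a n²/V² = (417.5)(0.334)²/(0.2036)² = 1123.6 kPa
P = 7249.7 − 1123.6 = 6126 kPa

P ≈ 6126 kPa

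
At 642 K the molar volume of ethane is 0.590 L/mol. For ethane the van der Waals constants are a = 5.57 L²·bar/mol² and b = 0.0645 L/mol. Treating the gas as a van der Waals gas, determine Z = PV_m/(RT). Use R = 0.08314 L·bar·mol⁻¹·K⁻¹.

P = RT/(V_m − b) − a/V_m² = (0.08314)(642)/(0.590 − 0.0645) − 5.57/(0.590)²
  = 53.376/0.52550 − 16.001 = 101.57 − 16.001 = 85.57 bar
Z = PV_m/(RT) = (85.57)(0.590)/((0.08314)(642)) = 50.486/53.376 = 0.9459

Z ≈ 0.9459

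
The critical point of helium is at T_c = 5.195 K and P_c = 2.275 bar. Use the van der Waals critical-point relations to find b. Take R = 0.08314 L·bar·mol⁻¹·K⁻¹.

From T_c = 8a/(27Rb) and P_c = a/(27b²): b = R T_c/(8 P_c).
b = (0.08314)(5.195)/(8×2.275) = 0.43191/18.200 = 0.02373 L/mol

b ≈ 0.02373 L/mol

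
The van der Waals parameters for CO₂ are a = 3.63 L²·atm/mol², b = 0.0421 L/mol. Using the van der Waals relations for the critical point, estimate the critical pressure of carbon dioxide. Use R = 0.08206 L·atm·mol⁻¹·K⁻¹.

P_c ≈ 75.85 atm

For a van der Waals gas, P_c = a/(27b²).
P_c = 3.63/(27×(0.0421)²) = 3.63/0.047855 = 75.85 atm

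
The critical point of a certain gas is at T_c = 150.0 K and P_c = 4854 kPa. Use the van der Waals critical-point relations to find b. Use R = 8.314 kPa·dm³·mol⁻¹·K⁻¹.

b ≈ 0.03212 dm³/mol

From T_c = 8a/(27Rb) and P_c = a/(27b²): b = R T_c/(8 P_c).
b = (8.314)(150.0)/(8×4854) = 1247.1/38832 = 0.03212 dm³/mol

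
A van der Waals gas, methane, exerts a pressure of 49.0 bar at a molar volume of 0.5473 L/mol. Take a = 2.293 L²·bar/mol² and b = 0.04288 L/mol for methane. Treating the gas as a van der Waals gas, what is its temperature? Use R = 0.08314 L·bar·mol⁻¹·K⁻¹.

T ≈ 343.7 K

T = (P + a/V_m²)(V_m − b)/R
P + a/V_m² = 49.0 + 2.293/(0.5473)² = 56.655 bar
V_m − b = 0.5473 − 0.04288 = 0.50442 L/mol
T = (56.655)(0.50442)/0.08314 = 343.7 K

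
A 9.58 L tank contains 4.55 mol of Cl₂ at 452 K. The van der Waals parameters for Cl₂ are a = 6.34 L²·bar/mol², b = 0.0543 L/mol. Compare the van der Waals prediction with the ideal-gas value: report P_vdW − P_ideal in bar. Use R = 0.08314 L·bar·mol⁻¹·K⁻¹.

Ideal: P_ideal = nRT/V = (4.55)(0.08314)(452)/9.58 = 17.8482 bar
vdW: P = nRT/(V − nb) − a n²/V² = 170.986/9.33294 − 131.254/91.7764 = 18.3207 − 1.43015 = 16.8906 bar
ΔP = 16.8906 − 17.8482 = -0.958 bar

ΔP ≈ -0.958 bar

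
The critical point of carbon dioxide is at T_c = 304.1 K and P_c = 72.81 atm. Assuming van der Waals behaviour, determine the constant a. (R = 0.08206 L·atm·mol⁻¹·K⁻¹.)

From T_c = 8a/(27Rb) and P_c = a/(27b²): a = 27 R² T_c²/(64 P_c).
a = 27×(0.08206)²×(304.1)²/(64×72.81) = 16814/4659.8 = 3.608 L²·atm/mol²

a ≈ 3.608 L²·atm/mol²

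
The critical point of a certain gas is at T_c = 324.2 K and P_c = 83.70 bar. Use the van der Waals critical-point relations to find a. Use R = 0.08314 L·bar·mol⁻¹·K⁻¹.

From T_c = 8a/(27Rb) and P_c = a/(27b²): a = 27 R² T_c²/(64 P_c).
a = 27×(0.08314)²×(324.2)²/(64×83.70) = 19616/5356.8 = 3.662 L²·bar/mol²

a ≈ 3.662 L²·bar/mol²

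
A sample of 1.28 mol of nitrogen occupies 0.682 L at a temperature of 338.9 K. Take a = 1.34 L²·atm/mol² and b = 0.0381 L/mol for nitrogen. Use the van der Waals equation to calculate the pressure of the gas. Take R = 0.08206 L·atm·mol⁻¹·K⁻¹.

P ≈ 51.49 atm

P = nRT/(V − nb) − a n²/V²
nRT/(V − nb) = (1.28)(0.08206)(338.9)/(0.682 − 1.28×0.0381) = 35.597/0.63323 = 56.215 atm
a n²/V² = (1.34)(1.28)²/(0.682)² = 4.7202 atm
P = 56.215 − 4.7202 = 51.49 atm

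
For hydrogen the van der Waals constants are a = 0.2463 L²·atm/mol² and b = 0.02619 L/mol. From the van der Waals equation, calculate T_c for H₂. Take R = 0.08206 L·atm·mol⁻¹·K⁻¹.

T_c ≈ 33.96 K

For a van der Waals gas, T_c = 8a/(27Rb).
T_c = 8×0.2463/(27×0.08206×0.02619) = 1.9704/0.058027 = 33.96 K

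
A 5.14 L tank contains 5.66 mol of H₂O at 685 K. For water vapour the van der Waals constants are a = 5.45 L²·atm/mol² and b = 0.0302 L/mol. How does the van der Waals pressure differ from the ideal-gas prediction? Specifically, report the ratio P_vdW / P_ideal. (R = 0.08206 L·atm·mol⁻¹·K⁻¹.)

P_vdW / P_ideal ≈ 0.9276

Ideal: P_ideal = nRT/V = (5.66)(0.08206)(685)/5.14 = 61.8978 atm
vdW: P = nRT/(V − nb) − a n²/V² = 318.155/4.96907 − 174.594/26.4196 = 64.0271 − 6.60850 = 57.4186 atm
Ratio = 57.4186/61.8978 = 0.9276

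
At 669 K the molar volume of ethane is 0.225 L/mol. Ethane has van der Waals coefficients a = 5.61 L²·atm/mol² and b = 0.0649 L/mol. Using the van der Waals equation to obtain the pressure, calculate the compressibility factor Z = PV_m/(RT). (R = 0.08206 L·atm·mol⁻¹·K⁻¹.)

P = RT/(V_m − b) − a/V_m² = (0.08206)(669)/(0.225 − 0.0649) − 5.61/(0.225)²
  = 54.898/0.16010 − 110.81 = 342.90 − 110.81 = 232.09 atm
Z = PV_m/(RT) = (232.09)(0.225)/((0.08206)(669)) = 52.220/54.898 = 0.9512

Z ≈ 0.9512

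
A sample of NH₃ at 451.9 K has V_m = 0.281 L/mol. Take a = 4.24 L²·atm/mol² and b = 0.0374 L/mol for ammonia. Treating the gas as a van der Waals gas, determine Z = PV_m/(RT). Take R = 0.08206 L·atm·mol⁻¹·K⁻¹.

Z ≈ 0.7466

P = RT/(V_m − b) − a/V_m² = (0.08206)(451.9)/(0.281 − 0.0374) − 4.24/(0.281)²
  = 37.083/0.24360 − 53.697 = 152.23 − 53.697 = 98.53 atm
Z = PV_m/(RT) = (98.53)(0.281)/((0.08206)(451.9)) = 27.687/37.083 = 0.7466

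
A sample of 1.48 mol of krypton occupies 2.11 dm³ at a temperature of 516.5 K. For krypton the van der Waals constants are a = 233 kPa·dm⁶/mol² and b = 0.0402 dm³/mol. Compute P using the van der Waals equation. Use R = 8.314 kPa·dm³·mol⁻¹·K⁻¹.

P ≈ 2985 kPa

P = nRT/(V − nb) − a n²/V²
nRT/(V − nb) = (1.48)(8.314)(516.5)/(2.11 − 1.48×0.0402) = 6355.4/2.0505 = 3099.4 kPa
a n²/V² = (233)(1.48)²/(2.11)² = 114.63 kPa
P = 3099.4 − 114.63 = 2985 kPa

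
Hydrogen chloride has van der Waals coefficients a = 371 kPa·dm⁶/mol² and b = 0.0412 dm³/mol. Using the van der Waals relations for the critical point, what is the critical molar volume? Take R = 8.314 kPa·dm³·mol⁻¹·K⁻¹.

V_m,c ≈ 0.1236 dm³/mol

For a van der Waals gas, V_m,c = 3b.
V_m,c = 3×0.0412 = 0.1236 dm³/mol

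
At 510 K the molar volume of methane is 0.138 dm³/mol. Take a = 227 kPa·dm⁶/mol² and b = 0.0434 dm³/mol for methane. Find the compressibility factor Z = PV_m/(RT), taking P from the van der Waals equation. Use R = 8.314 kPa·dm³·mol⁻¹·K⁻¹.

P = RT/(V_m − b) − a/V_m² = (8.314)(510)/(0.138 − 0.0434) − 227/(0.138)²
  = 4240.1/0.094600 − 11920 = 44821 − 11920 = 32901 kPa
Z = PV_m/(RT) = (32901)(0.138)/((8.314)(510)) = 4540.3/4240.1 = 1.071

Z ≈ 1.071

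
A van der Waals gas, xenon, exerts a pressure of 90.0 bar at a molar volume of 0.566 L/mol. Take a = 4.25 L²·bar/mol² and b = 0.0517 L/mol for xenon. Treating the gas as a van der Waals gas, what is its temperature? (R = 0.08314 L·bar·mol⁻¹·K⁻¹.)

T = (P + a/V_m²)(V_m − b)/R
P + a/V_m² = 90.0 + 4.25/(0.566)² = 103.27 bar
V_m − b = 0.566 − 0.0517 = 0.51430 L/mol
T = (103.27)(0.51430)/0.08314 = 638.8 K

T ≈ 638.8 K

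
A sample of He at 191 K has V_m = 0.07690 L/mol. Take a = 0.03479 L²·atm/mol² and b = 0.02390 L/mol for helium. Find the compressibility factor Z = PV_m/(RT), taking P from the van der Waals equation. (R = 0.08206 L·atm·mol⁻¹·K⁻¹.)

P = RT/(V_m − b) − a/V_m² = (0.08206)(191)/(0.07690 − 0.02390) − 0.03479/(0.07690)²
  = 15.673/0.053000 − 5.8830 = 295.72 − 5.8830 = 289.84 atm
Z = PV_m/(RT) = (289.84)(0.07690)/((0.08206)(191)) = 22.289/15.673 = 1.422

Z ≈ 1.422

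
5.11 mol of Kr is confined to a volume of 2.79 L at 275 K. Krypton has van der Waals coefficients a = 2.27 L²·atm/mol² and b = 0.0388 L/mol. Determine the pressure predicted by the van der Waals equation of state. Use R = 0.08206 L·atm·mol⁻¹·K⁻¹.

P = nRT/(V − nb) − a n²/V²
nRT/(V − nb) = (5.11)(0.08206)(275)/(2.79 − 5.11×0.0388) = 115.31/2.5917 = 44.492 atm
a n²/V² = (2.27)(5.11)²/(2.79)² = 7.6148 atm
P = 44.492 − 7.6148 = 36.88 atm

P ≈ 36.88 atm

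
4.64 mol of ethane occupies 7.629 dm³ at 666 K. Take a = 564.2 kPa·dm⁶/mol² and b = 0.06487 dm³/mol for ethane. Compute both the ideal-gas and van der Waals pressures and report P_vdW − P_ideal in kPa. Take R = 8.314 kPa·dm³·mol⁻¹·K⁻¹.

ΔP ≈ -70.4 kPa

Ideal: P_ideal = nRT/V = (4.64)(8.314)(666)/7.629 = 3367.71 kPa
vdW: P = nRT/(V − nb) − a n²/V² = 25692.3/7.32800 − 12147.0/58.2016 = 3506.05 − 208.706 = 3297.34 kPa
ΔP = 3297.34 − 3367.71 = -70.4 kPa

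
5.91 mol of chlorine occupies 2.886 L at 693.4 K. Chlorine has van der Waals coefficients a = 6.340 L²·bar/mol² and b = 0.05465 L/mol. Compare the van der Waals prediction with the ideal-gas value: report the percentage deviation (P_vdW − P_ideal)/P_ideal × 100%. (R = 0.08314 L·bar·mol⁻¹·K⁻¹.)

Ideal: P_ideal = nRT/V = (5.91)(0.08314)(693.4)/2.886 = 118.055 bar
vdW: P = nRT/(V − nb) − a n²/V² = 340.707/2.56302 − 221.444/8.32900 = 132.932 − 26.5871 = 106.345 bar
% deviation = (106.345 − 118.055)/118.055 × 100% = -9.92%

-9.92 %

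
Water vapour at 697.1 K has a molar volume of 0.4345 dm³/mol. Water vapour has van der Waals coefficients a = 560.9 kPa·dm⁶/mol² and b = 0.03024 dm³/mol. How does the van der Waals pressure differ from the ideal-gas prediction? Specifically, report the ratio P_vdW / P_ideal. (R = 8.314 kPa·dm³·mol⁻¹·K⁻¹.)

Ideal: P_ideal = RT/V_m = (8.314)(697.1)/0.4345 = 13338.8 kPa
vdW: P = RT/(V_m − b) − a/V_m² = 5795.69/0.404260 − 560.9/0.188790 = 14336.5 − 2971.03 = 11365.5 kPa
Ratio = 11365.5/13338.8 = 0.8521

P_vdW / P_ideal ≈ 0.8521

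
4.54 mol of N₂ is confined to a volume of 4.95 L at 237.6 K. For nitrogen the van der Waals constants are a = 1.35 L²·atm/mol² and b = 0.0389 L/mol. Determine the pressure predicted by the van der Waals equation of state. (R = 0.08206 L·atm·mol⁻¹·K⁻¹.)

P = nRT/(V − nb) − a n²/V²
nRT/(V − nb) = (4.54)(0.08206)(237.6)/(4.95 − 4.54×0.0389) = 88.518/4.7734 = 18.544 atm
a n²/V² = (1.35)(4.54)²/(4.95)² = 1.1356 atm
P = 18.544 − 1.1356 = 17.41 atm

P ≈ 17.41 atm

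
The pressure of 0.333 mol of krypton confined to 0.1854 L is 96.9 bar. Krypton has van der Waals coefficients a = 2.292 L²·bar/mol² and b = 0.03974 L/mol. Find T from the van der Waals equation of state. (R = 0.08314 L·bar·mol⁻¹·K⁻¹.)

T ≈ 648.6 K

T = (P + a n²/V²)(V − nb)/(nR)
P + a n²/V² = 96.9 + (2.292)(0.333)²/(0.1854)² = 104.29 bar
V − nb = 0.1854 − (0.333)(0.03974) = 0.17217 L
T = (104.29)(0.17217)/((0.333)(0.08314)) = 648.6 K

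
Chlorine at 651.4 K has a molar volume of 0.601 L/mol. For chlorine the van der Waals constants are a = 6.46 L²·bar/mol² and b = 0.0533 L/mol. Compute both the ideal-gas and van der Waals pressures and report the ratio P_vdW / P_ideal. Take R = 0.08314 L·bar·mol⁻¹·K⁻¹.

Ideal: P_ideal = RT/V_m = (0.08314)(651.4)/0.601 = 90.1121 bar
vdW: P = RT/(V_m − b) − a/V_m² = 54.1574/0.547700 − 6.46/0.361201 = 98.8815 − 17.8848 = 80.9967 bar
Ratio = 80.9967/90.1121 = 0.8988

P_vdW / P_ideal ≈ 0.8988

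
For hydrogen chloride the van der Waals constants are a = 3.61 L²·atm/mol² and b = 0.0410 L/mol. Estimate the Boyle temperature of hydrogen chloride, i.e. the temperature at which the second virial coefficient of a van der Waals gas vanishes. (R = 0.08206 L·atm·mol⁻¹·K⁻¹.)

For a van der Waals gas the second virial coefficient B₂ = b − a/(RT) vanishes at T_B = a/(Rb).
T_B = 3.61/(0.08206×0.0410) = 3.61/0.0033645 = 1073 K

T_B ≈ 1073 K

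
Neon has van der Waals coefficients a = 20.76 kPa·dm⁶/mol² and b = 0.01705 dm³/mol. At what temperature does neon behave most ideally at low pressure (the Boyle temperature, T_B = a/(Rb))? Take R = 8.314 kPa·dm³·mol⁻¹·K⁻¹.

T_B ≈ 146.5 K

For a van der Waals gas the second virial coefficient B₂ = b − a/(RT) vanishes at T_B = a/(Rb).
T_B = 20.76/(8.314×0.01705) = 20.76/0.14175 = 146.5 K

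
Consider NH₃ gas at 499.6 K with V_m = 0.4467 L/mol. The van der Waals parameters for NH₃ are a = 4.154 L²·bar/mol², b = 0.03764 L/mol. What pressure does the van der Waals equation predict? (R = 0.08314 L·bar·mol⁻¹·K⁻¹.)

P = RT/(V_m − b) − a/V_m²
RT/(V_m − b) = (0.08314)(499.6)/(0.4467 − 0.03764) = 41.537/0.40906 = 101.54 bar
a/V_m² = 4.154/(0.4467)² = 20.818 bar
P = 101.54 − 20.818 = 80.72 bar

P ≈ 80.72 bar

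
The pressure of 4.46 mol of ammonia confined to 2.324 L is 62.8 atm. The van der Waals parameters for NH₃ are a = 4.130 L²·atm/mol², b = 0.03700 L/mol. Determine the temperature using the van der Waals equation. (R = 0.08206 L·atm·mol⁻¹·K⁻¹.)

T = (P + a n²/V²)(V − nb)/(nR)
P + a n²/V² = 62.8 + (4.130)(4.46)²/(2.324)² = 78.011 atm
V − nb = 2.324 − (4.46)(0.03700) = 2.1590 L
T = (78.011)(2.1590)/((4.46)(0.08206)) = 460.2 K

T ≈ 460.2 K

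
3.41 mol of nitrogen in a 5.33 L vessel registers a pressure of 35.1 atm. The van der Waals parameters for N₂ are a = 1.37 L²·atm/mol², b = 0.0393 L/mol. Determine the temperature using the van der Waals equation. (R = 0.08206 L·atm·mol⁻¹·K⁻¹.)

T ≈ 662.2 K

T = (P + a n²/V²)(V − nb)/(nR)
P + a n²/V² = 35.1 + (1.37)(3.41)²/(5.33)² = 35.661 atm
V − nb = 5.33 − (3.41)(0.0393) = 5.1960 L
T = (35.661)(5.1960)/((3.41)(0.08206)) = 662.2 K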